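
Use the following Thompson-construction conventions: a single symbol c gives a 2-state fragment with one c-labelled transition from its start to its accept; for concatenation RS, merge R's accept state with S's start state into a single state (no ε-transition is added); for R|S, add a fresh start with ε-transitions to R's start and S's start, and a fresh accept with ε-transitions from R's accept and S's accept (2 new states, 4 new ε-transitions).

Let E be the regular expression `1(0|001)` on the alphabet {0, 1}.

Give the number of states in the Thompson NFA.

9

Per subexpression:
Each of the 5 symbol leaves contributes a 2-state fragment.
  001 → 4 states
  0|001 → 8 states
  1(0|001) → 9 states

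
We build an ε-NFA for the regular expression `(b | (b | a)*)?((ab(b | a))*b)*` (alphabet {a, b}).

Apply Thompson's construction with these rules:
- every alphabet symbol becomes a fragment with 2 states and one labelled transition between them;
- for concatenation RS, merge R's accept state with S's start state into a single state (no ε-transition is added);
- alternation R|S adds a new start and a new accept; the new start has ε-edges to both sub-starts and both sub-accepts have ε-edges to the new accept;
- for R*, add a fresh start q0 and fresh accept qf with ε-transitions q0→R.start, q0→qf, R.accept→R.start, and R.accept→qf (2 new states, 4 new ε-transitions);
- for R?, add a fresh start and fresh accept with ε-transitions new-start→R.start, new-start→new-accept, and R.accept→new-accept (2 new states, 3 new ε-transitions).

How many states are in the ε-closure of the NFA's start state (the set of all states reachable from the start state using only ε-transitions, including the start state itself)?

Let C(F) = |ε-closure(F.start)| within fragment F, and note whether F accepts ε. Symbol fragments have C = 1 and do not accept ε. Then:
  b | a : C = 1 + 1 + 1 = 3 (the new accept is not ε-reachable since no branch accepts ε)
  (b | a)* : C = 1 (new start) + 3 (body) + 1 (new accept) = 5
  b | (b | a)* : new start ε-reaches every alternative's start; at least one alternative accepts ε, so the union's new accept is reached too: C = 1 + 1 + 5 + 1 = 8
  (b | (b | a)*)? : new start has ε-edges to the inner start and to the new accept, so C = 2 + 8 = 10
  b | a : C = 1 + 1 + 1 = 3 (the new accept is not ε-reachable since no branch accepts ε)
  ab(b | a) : C equals the left operand's closure size = 1 (its accept is not ε-reachable, so the closure stops there)
  (ab(b | a))* : new start has ε-edges to the inner start and to the new accept, so C = 2 + 1 = 3
  (ab(b | a))*b : C = 3 + (1−1) = 3 (closure spills across the concat boundary because the left factor accepts ε)
  ((ab(b | a))*b)* : C = 1 (new start) + 3 (body) + 1 (new accept) = 5
  (b | (b | a)*)?((ab(b | a))*b)* : C = 10 + (5−1) = 14 (closure spills across the concat boundary because the left factor accepts ε)

14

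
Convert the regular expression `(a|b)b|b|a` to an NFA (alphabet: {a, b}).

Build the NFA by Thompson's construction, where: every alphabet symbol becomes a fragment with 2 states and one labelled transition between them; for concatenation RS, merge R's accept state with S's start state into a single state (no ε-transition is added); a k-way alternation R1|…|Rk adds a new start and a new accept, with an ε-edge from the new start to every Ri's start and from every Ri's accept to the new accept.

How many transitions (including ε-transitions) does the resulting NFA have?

15

Bottom-up over the parse tree:
Each of the 5 symbol leaves contributes 1 transition (1 symbol, 0 ε).
  a|b — 6 transitions (2 symbol, 4 ε)
  (a|b)b — 7 transitions (3 symbol, 4 ε)
  (a|b)b|b|a — 15 transitions (5 symbol, 10 ε)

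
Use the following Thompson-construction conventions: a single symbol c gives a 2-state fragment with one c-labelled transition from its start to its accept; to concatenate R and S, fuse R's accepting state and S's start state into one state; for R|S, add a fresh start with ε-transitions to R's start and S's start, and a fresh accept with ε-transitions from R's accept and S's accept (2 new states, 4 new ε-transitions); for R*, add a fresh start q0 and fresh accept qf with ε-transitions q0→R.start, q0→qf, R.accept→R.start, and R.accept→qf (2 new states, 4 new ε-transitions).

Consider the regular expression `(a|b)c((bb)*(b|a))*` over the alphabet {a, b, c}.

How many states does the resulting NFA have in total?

18

By structural recursion:
Each of the 7 symbol leaves contributes a 2-state fragment.
  a|b = 6 states
  bb = 3 states
  (bb)* = 5 states
  b|a = 6 states
  (bb)*(b|a) = 10 states
  ((bb)*(b|a))* = 12 states
  (a|b)c((bb)*(b|a))* = 18 states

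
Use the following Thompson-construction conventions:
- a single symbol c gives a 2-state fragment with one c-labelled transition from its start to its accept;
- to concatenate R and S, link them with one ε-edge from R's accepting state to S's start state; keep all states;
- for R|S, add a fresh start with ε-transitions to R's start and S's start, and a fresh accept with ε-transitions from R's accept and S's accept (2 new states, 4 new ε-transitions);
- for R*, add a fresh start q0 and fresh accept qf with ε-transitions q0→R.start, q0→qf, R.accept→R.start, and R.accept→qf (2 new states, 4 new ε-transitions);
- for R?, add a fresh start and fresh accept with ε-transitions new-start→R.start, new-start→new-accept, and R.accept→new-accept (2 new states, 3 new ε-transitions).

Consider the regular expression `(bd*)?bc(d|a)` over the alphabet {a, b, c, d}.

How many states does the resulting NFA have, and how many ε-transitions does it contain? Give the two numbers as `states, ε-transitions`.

Recursing over subexpressions:
Each of the 6 symbol leaves contributes 2 states and 0 ε-transitions.
  d* → 4 states, 4 ε-transitions
  bd* → 6 states, 5 ε-transitions
  (bd*)? → 8 states, 8 ε-transitions
  d|a → 6 states, 4 ε-transitions
  (bd*)?bc(d|a) → 18 states, 15 ε-transitions

18, 15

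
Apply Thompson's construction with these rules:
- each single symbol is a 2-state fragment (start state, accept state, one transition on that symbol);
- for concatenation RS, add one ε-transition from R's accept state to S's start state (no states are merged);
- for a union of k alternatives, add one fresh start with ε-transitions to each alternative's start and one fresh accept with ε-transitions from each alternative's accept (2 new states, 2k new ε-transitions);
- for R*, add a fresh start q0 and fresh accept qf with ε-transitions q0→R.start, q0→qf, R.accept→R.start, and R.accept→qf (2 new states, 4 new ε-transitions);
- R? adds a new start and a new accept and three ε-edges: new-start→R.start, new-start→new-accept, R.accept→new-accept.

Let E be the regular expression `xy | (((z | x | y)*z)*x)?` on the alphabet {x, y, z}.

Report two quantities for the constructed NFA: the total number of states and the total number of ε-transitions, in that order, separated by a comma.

Per subexpression:
Each of the 7 symbol leaves contributes 2 states and 0 ε-transitions.
  xy — 4 states, 1 ε-transition
  z | x | y — 8 states, 6 ε-transitions
  (z | x | y)* — 10 states, 10 ε-transitions
  (z | x | y)*z — 12 states, 11 ε-transitions
  ((z | x | y)*z)* — 14 states, 15 ε-transitions
  ((z | x | y)*z)*x — 16 states, 16 ε-transitions
  (((z | x | y)*z)*x)? — 18 states, 19 ε-transitions
  xy | (((z | x | y)*z)*x)? — 24 states, 24 ε-transitions

24, 24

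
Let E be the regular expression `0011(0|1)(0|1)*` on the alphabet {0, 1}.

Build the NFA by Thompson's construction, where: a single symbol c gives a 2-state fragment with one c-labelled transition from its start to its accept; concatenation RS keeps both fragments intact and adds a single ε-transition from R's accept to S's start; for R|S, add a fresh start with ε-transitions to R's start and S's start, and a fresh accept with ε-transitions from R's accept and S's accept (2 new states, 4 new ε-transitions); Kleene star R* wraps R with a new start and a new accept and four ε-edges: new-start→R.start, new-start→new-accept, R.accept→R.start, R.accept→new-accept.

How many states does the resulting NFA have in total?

By structural recursion:
Each of the 8 symbol leaves contributes a 2-state fragment.
  0|1 : 6 states
  0|1 : 6 states
  (0|1)* : 8 states
  0011(0|1)(0|1)* : 22 states

22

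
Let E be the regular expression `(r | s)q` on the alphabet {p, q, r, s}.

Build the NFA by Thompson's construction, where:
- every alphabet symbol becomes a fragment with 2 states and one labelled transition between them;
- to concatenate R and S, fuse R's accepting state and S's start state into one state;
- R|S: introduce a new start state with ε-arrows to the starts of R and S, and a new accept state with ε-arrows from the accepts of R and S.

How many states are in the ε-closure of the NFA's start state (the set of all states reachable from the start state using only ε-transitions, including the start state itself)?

Work bottom-up. For each fragment F, track |ε-closure(F.start)| and whether F's accept lies in that closure (i.e. whether F accepts ε). A single-symbol fragment has closure size 1 and does not accept ε.
  r | s : new start ε-reaches every alternative's start; none of them accept ε, so the new accept is not reached: C = 1 + 1 + 1 = 3
  (r | s)q : same as the first factor's closure: C = 3

3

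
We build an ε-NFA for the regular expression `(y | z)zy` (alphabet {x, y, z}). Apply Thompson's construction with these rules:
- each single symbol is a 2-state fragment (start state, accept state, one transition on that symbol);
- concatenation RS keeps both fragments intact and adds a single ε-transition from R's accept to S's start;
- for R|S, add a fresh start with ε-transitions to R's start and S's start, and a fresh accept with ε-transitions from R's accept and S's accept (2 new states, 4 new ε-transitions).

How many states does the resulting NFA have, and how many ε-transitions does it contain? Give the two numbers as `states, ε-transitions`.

Per subexpression:
Each of the 4 symbol leaves contributes 2 states and 0 ε-transitions.
  y | z — 6 states, 4 ε-transitions
  (y | z)zy — 10 states, 6 ε-transitions

10, 6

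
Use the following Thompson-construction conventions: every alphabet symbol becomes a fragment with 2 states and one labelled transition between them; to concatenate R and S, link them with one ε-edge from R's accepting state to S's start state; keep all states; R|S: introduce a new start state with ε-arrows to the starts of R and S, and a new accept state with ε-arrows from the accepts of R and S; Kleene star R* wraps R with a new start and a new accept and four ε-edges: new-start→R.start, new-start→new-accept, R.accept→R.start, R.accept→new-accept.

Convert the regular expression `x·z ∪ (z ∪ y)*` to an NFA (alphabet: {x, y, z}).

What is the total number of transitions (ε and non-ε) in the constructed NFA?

Bottom-up over the parse tree:
Each of the 4 symbol leaves contributes 1 transition (1 symbol, 0 ε).
  x·z = 3 transitions (2 symbol, 1 ε)
  z ∪ y = 6 transitions (2 symbol, 4 ε)
  (z ∪ y)* = 10 transitions (2 symbol, 8 ε)
  x·z ∪ (z ∪ y)* = 17 transitions (4 symbol, 13 ε)

17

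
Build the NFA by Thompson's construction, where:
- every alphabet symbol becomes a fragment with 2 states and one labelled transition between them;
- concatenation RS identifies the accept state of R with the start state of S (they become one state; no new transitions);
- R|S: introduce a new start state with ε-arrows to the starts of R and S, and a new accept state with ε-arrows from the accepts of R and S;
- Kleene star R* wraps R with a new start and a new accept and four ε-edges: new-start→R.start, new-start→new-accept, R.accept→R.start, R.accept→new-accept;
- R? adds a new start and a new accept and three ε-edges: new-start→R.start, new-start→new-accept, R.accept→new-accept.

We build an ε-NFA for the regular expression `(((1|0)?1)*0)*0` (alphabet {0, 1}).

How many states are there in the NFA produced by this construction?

Per subexpression:
Each of the 5 symbol leaves contributes a 2-state fragment.
  1|0 = 6 states
  (1|0)? = 8 states
  (1|0)?1 = 9 states
  ((1|0)?1)* = 11 states
  ((1|0)?1)*0 = 12 states
  (((1|0)?1)*0)* = 14 states
  (((1|0)?1)*0)*0 = 15 states

15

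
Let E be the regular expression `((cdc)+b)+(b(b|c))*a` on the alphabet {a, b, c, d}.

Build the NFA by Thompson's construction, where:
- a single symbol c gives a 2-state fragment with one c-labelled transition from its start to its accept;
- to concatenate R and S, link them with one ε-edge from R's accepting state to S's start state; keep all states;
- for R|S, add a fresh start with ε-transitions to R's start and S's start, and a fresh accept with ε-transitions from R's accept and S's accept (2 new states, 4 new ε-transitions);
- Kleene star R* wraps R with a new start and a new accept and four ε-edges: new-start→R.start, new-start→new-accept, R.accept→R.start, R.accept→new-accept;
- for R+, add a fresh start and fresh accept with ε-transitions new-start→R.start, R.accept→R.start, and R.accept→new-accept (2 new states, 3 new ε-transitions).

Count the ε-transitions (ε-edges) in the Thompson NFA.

Per subexpression:
Each of the 8 symbol leaves contributes 0 ε-transitions.
  cdc → 2 ε-transitions
  (cdc)+ → 5 ε-transitions
  (cdc)+b → 6 ε-transitions
  ((cdc)+b)+ → 9 ε-transitions
  b|c → 4 ε-transitions
  b(b|c) → 5 ε-transitions
  (b(b|c))* → 9 ε-transitions
  ((cdc)+b)+(b(b|c))*a → 20 ε-transitions

20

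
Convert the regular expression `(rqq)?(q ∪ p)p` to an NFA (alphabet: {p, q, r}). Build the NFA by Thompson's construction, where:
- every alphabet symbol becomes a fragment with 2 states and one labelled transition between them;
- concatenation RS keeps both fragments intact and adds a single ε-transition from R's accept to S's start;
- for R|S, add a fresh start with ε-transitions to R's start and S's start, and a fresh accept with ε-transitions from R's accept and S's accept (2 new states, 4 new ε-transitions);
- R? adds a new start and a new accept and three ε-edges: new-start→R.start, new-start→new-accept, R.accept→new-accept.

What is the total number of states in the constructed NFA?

16

Building bottom-up:
Each of the 6 symbol leaves contributes a 2-state fragment.
  rqq — 6 states
  (rqq)? — 8 states
  q ∪ p — 6 states
  (rqq)?(q ∪ p)p — 16 states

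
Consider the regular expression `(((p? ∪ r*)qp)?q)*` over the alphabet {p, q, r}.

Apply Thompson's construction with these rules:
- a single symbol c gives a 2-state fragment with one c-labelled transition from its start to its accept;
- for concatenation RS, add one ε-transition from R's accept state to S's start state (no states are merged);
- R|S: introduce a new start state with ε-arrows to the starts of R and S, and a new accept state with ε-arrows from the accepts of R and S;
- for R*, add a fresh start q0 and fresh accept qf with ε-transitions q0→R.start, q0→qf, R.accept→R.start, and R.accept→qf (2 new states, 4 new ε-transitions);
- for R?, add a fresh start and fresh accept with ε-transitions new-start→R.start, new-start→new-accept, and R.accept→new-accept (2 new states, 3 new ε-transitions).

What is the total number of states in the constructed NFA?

20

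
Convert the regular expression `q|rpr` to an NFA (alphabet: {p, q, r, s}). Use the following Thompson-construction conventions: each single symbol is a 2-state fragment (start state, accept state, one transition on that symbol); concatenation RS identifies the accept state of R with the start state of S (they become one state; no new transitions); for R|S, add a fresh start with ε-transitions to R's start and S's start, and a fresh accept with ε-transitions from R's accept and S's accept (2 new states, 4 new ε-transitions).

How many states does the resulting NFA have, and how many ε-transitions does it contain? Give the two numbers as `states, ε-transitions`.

8, 4

Building bottom-up:
Each of the 4 symbol leaves contributes 2 states and 0 ε-transitions.
  rpr — 4 states, 0 ε-transitions
  q|rpr — 8 states, 4 ε-transitions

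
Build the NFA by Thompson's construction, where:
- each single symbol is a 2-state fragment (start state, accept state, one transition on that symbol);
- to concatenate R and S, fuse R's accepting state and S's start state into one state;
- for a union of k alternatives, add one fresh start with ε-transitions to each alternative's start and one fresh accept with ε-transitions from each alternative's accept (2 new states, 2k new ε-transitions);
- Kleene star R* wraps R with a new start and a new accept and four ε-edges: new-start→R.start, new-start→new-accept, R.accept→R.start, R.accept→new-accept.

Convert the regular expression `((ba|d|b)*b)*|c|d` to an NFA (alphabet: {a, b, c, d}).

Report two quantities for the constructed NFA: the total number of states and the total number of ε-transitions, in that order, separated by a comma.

20, 20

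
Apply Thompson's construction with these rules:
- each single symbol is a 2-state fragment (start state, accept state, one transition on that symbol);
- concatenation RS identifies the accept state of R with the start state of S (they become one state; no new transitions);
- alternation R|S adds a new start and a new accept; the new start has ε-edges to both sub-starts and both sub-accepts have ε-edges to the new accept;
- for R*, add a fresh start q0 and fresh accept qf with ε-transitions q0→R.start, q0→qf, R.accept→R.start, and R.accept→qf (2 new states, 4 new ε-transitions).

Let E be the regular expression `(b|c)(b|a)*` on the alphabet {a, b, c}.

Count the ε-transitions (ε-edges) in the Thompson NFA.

12

Bottom-up over the parse tree:
Each of the 4 symbol leaves contributes 0 ε-transitions.
  b|c = 4 ε-transitions
  b|a = 4 ε-transitions
  (b|a)* = 8 ε-transitions
  (b|c)(b|a)* = 12 ε-transitions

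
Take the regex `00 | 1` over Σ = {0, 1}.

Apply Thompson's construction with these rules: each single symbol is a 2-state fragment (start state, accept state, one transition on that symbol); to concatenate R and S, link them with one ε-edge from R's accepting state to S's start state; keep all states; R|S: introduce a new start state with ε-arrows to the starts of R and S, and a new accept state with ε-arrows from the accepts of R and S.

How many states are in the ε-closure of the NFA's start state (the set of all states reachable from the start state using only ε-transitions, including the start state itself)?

Work bottom-up. For each fragment F, track |ε-closure(F.start)| and whether F's accept lies in that closure (i.e. whether F accepts ε). A single-symbol fragment has closure size 1 and does not accept ε.
  00 → same as the first factor's closure: C = 1
  00 | 1 → new start ε-reaches every alternative's start; none of them accept ε, so the new accept is not reached: C = 1 + 1 + 1 = 3

3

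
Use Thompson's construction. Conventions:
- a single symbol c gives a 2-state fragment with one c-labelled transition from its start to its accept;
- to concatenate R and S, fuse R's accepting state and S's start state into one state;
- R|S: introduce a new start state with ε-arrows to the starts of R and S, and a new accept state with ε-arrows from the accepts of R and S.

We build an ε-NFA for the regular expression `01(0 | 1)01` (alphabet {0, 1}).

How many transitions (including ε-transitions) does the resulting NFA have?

10

Building bottom-up:
Each of the 6 symbol leaves contributes 1 transition (1 symbol, 0 ε).
  0 | 1 = 6 transitions (2 symbol, 4 ε)
  01(0 | 1)01 = 10 transitions (6 symbol, 4 ε)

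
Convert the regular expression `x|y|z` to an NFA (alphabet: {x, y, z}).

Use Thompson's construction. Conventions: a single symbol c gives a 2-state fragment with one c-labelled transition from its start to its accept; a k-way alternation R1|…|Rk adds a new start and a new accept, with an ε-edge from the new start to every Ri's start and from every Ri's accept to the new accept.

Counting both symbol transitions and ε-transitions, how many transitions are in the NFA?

9

Recursing over subexpressions:
Each of the 3 symbol leaves contributes 1 transition (1 symbol, 0 ε).
  x|y|z — 9 transitions (3 symbol, 6 ε)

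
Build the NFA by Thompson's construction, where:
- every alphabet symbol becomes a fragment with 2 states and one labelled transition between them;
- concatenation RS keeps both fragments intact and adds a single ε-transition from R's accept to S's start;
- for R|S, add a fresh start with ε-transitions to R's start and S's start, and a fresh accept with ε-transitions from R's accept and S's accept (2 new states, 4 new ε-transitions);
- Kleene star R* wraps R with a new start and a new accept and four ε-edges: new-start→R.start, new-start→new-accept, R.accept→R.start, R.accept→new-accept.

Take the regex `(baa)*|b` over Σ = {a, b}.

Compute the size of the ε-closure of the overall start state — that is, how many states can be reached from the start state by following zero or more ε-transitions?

Let C(F) = |ε-closure(F.start)| within fragment F, and note whether F accepts ε. Symbol fragments have C = 1 and do not accept ε. Then:
  baa : same as the first factor's closure: |closure| = 1
  (baa)* : new start has ε-edges to the inner start and to the new accept, so |closure| = 2 + 1 = 3
  (baa)*|b : |closure| = 1 (new start) + (3 + 1) + 1 (new accept, since some branch ε-reaches its own accept) = 6

6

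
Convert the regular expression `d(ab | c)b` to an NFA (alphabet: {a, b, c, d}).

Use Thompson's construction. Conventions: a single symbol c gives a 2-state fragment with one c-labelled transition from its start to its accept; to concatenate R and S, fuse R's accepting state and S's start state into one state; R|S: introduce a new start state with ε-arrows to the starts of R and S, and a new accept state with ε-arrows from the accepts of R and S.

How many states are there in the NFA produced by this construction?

9

Building bottom-up:
Each of the 5 symbol leaves contributes a 2-state fragment.
  ab = 3 states
  ab | c = 7 states
  d(ab | c)b = 9 states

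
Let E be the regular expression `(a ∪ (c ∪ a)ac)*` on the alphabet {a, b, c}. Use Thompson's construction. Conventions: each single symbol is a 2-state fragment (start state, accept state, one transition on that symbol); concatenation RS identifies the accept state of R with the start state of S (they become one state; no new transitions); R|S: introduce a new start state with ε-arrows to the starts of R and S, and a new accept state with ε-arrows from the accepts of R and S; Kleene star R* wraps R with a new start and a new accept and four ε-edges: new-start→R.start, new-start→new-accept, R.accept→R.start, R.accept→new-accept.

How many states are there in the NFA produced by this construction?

By structural recursion:
Each of the 5 symbol leaves contributes a 2-state fragment.
  c ∪ a : 6 states
  (c ∪ a)ac : 8 states
  a ∪ (c ∪ a)ac : 12 states
  (a ∪ (c ∪ a)ac)* : 14 states

14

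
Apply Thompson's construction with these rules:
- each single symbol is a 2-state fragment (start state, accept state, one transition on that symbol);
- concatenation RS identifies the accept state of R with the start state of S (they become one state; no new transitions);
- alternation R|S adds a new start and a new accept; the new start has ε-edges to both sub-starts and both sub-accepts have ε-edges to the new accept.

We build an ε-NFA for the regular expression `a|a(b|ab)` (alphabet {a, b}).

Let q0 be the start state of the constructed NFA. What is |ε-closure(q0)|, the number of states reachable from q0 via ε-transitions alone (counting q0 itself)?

Work bottom-up. For each fragment F, track |ε-closure(F.start)| and whether F's accept lies in that closure (i.e. whether F accepts ε). A single-symbol fragment has closure size 1 and does not accept ε.
  ab — |closure| equals the left operand's closure size = 1 (its accept is not ε-reachable, so the closure stops there)
  b|ab — new start ε-reaches every alternative's start; none of them accept ε, so the new accept is not reached: |closure| = 1 + 1 + 1 = 3
  a(b|ab) — same as the first factor's closure: |closure| = 1
  a|a(b|ab) — |closure| = 1 + 1 + 1 = 3 (the new accept is not ε-reachable since no branch accepts ε)

3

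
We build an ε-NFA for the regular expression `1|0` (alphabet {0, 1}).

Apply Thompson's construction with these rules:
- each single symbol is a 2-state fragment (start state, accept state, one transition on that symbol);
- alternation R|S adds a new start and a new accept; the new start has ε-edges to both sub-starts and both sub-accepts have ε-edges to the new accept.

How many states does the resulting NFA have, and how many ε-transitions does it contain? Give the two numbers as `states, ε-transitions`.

6, 4

Per subexpression:
Each of the 2 symbol leaves contributes 2 states and 0 ε-transitions.
  1|0 — 6 states, 4 ε-transitions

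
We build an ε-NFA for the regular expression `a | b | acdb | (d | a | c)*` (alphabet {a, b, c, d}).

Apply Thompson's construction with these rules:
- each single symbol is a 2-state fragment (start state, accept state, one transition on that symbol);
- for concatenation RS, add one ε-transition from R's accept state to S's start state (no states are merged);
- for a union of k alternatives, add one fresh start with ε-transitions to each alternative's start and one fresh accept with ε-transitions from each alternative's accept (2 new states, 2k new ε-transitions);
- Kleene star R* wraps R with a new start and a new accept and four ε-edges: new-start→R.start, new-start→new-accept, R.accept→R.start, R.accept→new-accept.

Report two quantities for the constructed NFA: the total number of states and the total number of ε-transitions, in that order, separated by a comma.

24, 21

By structural recursion:
Each of the 9 symbol leaves contributes 2 states and 0 ε-transitions.
  acdb = 8 states, 3 ε-transitions
  d | a | c = 8 states, 6 ε-transitions
  (d | a | c)* = 10 states, 10 ε-transitions
  a | b | acdb | (d | a | c)* = 24 states, 21 ε-transitions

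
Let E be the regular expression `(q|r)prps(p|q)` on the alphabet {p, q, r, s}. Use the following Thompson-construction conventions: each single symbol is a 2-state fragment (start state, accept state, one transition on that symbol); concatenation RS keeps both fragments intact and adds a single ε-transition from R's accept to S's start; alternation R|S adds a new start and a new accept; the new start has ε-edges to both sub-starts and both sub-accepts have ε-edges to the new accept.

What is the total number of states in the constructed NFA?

20

Building bottom-up:
Each of the 8 symbol leaves contributes a 2-state fragment.
  q|r = 6 states
  p|q = 6 states
  (q|r)prps(p|q) = 20 states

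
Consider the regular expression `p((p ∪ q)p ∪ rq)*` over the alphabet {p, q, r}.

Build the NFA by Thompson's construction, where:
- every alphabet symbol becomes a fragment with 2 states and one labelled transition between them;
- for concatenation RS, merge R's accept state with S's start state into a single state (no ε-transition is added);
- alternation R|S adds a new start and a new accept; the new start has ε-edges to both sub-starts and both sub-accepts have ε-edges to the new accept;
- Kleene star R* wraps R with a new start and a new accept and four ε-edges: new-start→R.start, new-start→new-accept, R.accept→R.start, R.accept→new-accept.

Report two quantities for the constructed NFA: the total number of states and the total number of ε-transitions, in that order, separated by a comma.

Per subexpression:
Each of the 6 symbol leaves contributes 2 states and 0 ε-transitions.
  p ∪ q : 6 states, 4 ε-transitions
  (p ∪ q)p : 7 states, 4 ε-transitions
  rq : 3 states, 0 ε-transitions
  (p ∪ q)p ∪ rq : 12 states, 8 ε-transitions
  ((p ∪ q)p ∪ rq)* : 14 states, 12 ε-transitions
  p((p ∪ q)p ∪ rq)* : 15 states, 12 ε-transitions

15, 12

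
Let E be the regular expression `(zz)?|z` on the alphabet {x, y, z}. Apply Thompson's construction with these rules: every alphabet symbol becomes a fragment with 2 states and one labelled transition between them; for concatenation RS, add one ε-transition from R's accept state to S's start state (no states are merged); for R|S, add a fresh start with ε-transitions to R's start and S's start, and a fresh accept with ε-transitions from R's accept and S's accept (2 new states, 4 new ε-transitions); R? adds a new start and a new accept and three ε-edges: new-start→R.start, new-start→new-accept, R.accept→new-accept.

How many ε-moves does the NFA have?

By structural recursion:
Each of the 3 symbol leaves contributes 0 ε-transitions.
  zz → 1 ε-transition
  (zz)? → 4 ε-transitions
  (zz)?|z → 8 ε-transitions

8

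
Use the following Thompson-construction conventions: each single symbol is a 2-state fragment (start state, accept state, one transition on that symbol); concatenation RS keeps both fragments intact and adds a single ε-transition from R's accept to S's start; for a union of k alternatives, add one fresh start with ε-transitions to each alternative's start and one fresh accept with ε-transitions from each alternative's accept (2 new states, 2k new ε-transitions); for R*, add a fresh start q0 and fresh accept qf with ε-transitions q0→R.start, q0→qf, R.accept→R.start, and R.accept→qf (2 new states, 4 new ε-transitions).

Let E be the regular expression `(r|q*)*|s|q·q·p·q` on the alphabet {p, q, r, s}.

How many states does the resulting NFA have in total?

22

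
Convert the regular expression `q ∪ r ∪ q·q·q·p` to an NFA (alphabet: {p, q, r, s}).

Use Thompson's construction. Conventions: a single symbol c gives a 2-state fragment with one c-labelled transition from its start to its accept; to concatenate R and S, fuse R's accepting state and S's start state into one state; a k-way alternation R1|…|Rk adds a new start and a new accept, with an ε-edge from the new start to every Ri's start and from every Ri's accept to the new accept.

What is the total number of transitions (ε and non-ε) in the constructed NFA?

By structural recursion:
Each of the 6 symbol leaves contributes 1 transition (1 symbol, 0 ε).
  q·q·q·p → 4 transitions (4 symbol, 0 ε)
  q ∪ r ∪ q·q·q·p → 12 transitions (6 symbol, 6 ε)

12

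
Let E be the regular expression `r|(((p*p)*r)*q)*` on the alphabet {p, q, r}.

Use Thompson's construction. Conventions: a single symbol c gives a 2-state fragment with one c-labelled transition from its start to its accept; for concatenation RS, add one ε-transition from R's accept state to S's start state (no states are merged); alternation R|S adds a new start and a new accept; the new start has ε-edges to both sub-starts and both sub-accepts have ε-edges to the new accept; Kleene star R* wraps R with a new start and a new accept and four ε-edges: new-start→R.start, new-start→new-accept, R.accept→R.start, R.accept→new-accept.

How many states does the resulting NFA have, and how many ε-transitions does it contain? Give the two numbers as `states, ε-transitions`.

By structural recursion:
Each of the 5 symbol leaves contributes 2 states and 0 ε-transitions.
  p* : 4 states, 4 ε-transitions
  p*p : 6 states, 5 ε-transitions
  (p*p)* : 8 states, 9 ε-transitions
  (p*p)*r : 10 states, 10 ε-transitions
  ((p*p)*r)* : 12 states, 14 ε-transitions
  ((p*p)*r)*q : 14 states, 15 ε-transitions
  (((p*p)*r)*q)* : 16 states, 19 ε-transitions
  r|(((p*p)*r)*q)* : 20 states, 23 ε-transitions

20, 23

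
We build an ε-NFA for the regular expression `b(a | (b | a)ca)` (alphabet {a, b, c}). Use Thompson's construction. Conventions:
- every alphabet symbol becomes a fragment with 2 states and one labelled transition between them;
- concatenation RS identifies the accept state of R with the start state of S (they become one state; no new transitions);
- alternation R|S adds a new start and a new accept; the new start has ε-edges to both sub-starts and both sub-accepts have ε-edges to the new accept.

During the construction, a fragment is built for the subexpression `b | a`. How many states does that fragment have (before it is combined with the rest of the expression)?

Fragment for `b | a`:
Each of the 2 symbol leaves contributes a 2-state fragment.
  b | a : 6 states

6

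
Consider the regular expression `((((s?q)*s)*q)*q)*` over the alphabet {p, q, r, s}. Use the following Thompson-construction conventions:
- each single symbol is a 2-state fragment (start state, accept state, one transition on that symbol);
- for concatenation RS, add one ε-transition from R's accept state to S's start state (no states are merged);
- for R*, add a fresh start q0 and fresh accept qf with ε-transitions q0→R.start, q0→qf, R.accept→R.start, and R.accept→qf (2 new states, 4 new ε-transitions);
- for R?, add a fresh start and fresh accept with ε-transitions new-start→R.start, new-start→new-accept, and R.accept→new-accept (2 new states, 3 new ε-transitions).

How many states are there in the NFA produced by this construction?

By structural recursion:
Each of the 5 symbol leaves contributes a 2-state fragment.
  s? : 4 states
  s?q : 6 states
  (s?q)* : 8 states
  (s?q)*s : 10 states
  ((s?q)*s)* : 12 states
  ((s?q)*s)*q : 14 states
  (((s?q)*s)*q)* : 16 states
  (((s?q)*s)*q)*q : 18 states
  ((((s?q)*s)*q)*q)* : 20 states

20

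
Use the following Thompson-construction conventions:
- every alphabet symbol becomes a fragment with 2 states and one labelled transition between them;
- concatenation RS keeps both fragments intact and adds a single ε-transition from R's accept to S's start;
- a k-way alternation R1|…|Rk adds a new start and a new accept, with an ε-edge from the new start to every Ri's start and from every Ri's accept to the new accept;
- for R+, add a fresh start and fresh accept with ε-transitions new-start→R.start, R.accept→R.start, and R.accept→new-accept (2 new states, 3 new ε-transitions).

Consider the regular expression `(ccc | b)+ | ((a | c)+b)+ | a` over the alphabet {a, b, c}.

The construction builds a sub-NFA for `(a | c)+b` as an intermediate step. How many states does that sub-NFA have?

10

Fragment for `(a | c)+b`:
Each of the 3 symbol leaves contributes a 2-state fragment.
  a | c — 6 states
  (a | c)+ — 8 states
  (a | c)+b — 10 states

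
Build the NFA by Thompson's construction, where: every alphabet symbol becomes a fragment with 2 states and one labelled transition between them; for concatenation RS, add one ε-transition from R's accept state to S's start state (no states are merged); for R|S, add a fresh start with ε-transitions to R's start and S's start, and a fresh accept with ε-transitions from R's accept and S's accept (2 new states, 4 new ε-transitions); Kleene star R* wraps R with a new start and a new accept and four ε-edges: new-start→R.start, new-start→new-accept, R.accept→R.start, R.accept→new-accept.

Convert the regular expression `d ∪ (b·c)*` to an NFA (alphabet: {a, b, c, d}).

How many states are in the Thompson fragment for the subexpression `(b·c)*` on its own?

6

Fragment for `(b·c)*`:
Each of the 2 symbol leaves contributes a 2-state fragment.
  b·c : 4 states
  (b·c)* : 6 states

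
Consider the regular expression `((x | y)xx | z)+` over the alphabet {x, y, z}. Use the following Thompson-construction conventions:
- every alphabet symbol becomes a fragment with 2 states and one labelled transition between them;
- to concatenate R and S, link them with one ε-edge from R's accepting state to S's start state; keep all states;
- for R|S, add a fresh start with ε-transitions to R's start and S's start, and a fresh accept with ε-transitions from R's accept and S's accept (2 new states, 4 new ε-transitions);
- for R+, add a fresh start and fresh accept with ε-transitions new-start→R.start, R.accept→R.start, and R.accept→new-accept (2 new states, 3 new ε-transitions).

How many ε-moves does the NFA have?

13

By structural recursion:
Each of the 5 symbol leaves contributes 0 ε-transitions.
  x | y : 4 ε-transitions
  (x | y)xx : 6 ε-transitions
  (x | y)xx | z : 10 ε-transitions
  ((x | y)xx | z)+ : 13 ε-transitions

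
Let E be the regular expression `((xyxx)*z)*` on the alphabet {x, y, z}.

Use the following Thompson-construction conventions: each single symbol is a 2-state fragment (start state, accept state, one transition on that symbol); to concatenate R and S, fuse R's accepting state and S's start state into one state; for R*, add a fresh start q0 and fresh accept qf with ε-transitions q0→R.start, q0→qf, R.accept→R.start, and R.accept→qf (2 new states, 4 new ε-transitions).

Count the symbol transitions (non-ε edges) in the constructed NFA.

5

Per subexpression:
Each of the 5 symbol leaves contributes exactly 1 symbol transition.
  xyxx → 4 symbol transitions
  (xyxx)* → 4 symbol transitions
  (xyxx)*z → 5 symbol transitions
  ((xyxx)*z)* → 5 symbol transitions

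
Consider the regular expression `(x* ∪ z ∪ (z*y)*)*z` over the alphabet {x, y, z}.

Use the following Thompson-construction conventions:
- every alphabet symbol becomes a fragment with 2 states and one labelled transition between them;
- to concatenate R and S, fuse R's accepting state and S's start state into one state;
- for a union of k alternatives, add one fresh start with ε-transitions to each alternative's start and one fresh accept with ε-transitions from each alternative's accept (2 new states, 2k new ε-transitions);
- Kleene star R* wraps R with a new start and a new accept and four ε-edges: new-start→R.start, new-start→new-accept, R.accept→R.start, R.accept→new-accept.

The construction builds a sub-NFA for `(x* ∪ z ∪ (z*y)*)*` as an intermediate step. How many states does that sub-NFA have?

17

Fragment for `(x* ∪ z ∪ (z*y)*)*`:
Each of the 4 symbol leaves contributes a 2-state fragment.
  x* = 4 states
  z* = 4 states
  z*y = 5 states
  (z*y)* = 7 states
  x* ∪ z ∪ (z*y)* = 15 states
  (x* ∪ z ∪ (z*y)*)* = 17 states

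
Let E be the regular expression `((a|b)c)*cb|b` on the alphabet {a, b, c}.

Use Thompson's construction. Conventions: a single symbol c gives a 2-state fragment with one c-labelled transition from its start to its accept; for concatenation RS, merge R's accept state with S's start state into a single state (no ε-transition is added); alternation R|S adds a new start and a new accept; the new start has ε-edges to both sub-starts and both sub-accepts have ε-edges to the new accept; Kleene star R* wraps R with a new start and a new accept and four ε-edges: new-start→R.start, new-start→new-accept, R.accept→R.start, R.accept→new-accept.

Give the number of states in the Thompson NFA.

15

By structural recursion:
Each of the 6 symbol leaves contributes a 2-state fragment.
  a|b — 6 states
  (a|b)c — 7 states
  ((a|b)c)* — 9 states
  ((a|b)c)*cb — 11 states
  ((a|b)c)*cb|b — 15 states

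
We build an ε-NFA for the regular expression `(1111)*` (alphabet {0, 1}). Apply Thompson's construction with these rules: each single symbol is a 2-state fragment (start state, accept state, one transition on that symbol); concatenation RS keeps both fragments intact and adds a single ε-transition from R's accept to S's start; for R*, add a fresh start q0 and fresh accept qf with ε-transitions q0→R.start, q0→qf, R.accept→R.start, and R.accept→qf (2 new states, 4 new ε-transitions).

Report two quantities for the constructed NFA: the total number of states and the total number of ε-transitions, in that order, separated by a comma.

10, 7

Building bottom-up:
Each of the 4 symbol leaves contributes 2 states and 0 ε-transitions.
  1111 : 8 states, 3 ε-transitions
  (1111)* : 10 states, 7 ε-transitions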